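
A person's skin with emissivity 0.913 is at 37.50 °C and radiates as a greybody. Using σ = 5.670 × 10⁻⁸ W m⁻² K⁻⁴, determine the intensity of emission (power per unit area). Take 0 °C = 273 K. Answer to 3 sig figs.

I ≈ 481 W/m²

T = 37.50 °C + 273 = 310.50 K.
Stefan–Boltzmann: I = εσT⁴ = 0.913 × 5.670×10⁻⁸ × (310.50)⁴ = 481 W/m².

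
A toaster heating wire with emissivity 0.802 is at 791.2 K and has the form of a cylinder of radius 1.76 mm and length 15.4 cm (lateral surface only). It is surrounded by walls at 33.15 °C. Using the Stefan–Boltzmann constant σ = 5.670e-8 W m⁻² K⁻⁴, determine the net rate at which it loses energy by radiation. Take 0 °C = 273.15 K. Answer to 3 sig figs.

Net loss ≈ 29.7 W

Surroundings: T = 33.15 °C + 273.15 = 306.30 K.
Lateral area A = 2πrL = 2π×1.76×10⁻³×0.154 = 1.70299×10⁻³ m².
Net radiated power P_net = εσA(T⁴ − T₀⁴) = 0.802×5.670×10⁻⁸×1.70299×10⁻³×(791.2⁴ − 306.30⁴).
T⁴ − T₀⁴ = 3.91873×10¹¹ − 8.80213×10⁹ = 3.83071×10¹¹ K⁴, so P_net = 29.7 W.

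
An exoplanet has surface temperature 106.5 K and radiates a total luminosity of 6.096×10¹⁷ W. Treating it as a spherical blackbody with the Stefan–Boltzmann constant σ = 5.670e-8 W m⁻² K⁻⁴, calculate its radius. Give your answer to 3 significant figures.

L = 4πR²σT⁴ ⇒ R = √(L/(4πσT⁴)).
σT⁴ = 7.29426 W/m², so R = √(6.096×10¹⁷/(4π×7.29426)) = 8.16×10⁷ m.

R ≈ 8.16×10⁷ m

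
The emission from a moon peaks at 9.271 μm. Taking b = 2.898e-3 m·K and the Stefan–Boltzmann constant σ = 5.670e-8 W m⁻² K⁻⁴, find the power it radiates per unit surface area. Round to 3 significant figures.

Wien's law: T = b/λ_max = 2.898×10⁻³/9.271×10⁻⁶ = 312.588 K.
Then I = σT⁴ = 5.670×10⁻⁸×(312.588)⁴ = 541 W/m².

I ≈ 541 W/m²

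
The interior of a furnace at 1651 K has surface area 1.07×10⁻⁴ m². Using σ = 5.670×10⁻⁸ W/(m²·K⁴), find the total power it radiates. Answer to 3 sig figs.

Area A = 1.07×10⁻⁴ m².
P = σAT⁴ = 5.670×10⁻⁸ × 1.07×10⁻⁴ × (1651)⁴ = 45.1 W.

P ≈ 45.1 W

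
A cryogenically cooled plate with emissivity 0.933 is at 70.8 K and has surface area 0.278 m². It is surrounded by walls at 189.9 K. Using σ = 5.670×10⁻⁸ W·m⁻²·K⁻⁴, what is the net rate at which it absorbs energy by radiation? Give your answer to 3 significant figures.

Area A = 0.278 m².
Net radiated power P_net = εσA(T⁴ − T₀⁴) = 0.933×5.670×10⁻⁸×0.278×(70.8⁴ − 189.9⁴).
T⁴ − T₀⁴ = 2.51266×10⁷ − 1.30047×10⁹ = -1.27534×10⁹ K⁴, so P_net = -18.8 W — negative, meaning a net gain of 18.8 W.

Net gain ≈ 18.8 W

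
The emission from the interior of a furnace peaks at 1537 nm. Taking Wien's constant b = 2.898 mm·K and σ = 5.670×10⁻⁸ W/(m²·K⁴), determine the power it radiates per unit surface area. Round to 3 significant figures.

I ≈ 7.17×10⁵ W/m²

Wien's law: T = b/λ_max = 2.898×10⁻³/1.537×10⁻⁶ = 1885.49 K.
Then I = σT⁴ = 5.670×10⁻⁸×(1885.49)⁴ = 7.17×10⁵ W/m².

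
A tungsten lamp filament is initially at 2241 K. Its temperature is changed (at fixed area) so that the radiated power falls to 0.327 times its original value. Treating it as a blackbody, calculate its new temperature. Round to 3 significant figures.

T₂ ≈ 1.69×10³ K

P ∝ T⁴, so T₂/T₁ = (P₂/P₁)^(1/4) = (0.327)^(1/4) = 0.756200.
T₂ = 2241 × 0.756200 = 1.69×10³ K.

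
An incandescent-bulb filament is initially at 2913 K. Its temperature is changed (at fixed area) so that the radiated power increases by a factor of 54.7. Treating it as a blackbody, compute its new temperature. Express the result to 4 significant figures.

T₂ ≈ 7922 K

P ∝ T⁴, so T₂/T₁ = (P₂/P₁)^(1/4) = (54.7)^(1/4) = 2.71955.
T₂ = 2913 × 2.71955 = 7922 K.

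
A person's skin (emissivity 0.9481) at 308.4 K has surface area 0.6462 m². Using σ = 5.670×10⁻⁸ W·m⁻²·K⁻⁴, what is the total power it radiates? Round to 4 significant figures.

Area A = 0.6462 m².
P = εσAT⁴ = 0.9481 × 5.670×10⁻⁸ × 0.6462 × (308.4)⁴ = 314.2 W.

P ≈ 314.2 W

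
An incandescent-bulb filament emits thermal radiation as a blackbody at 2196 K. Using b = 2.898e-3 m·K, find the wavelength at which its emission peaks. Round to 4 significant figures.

Wien's displacement law: λ_max = b/T = (2.898×10⁻³ m·K)/(2196 K) = 1.3197×10⁻⁶ m.
That is 1.320 μm, in the infrared range.

λ_max ≈ 1.320 μm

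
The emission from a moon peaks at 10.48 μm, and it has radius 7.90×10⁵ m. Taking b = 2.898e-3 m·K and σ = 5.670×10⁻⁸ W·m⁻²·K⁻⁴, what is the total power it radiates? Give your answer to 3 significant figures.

P ≈ 2.60×10¹⁵ W

Wien's law: T = b/λ_max = 2.898×10⁻³/1.048×10⁻⁵ = 276.527 K.
Surface area A = 4πR² = 4π(7.90×10⁵ m)² = 7.84267×10¹² m².
Then P = σAT⁴ = 5.670×10⁻⁸×7.84267×10¹²×(276.527)⁴ = 2.60×10¹⁵ W.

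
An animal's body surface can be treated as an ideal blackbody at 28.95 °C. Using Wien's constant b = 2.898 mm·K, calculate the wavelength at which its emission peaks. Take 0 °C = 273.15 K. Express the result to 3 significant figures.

T = 28.95 °C + 273.15 = 302.10 K.
Wien's displacement law: λ_max = b/T = (2.898×10⁻³ m·K)/(302.10 K) = 9.593×10⁻⁶ m.
That is 9.59 μm, in the infrared range.

λ_max ≈ 9.59 μm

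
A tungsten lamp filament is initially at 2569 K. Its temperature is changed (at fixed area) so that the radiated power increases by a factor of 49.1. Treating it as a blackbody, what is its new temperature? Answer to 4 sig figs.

T₂ ≈ 6800 K

P ∝ T⁴, so T₂/T₁ = (P₂/P₁)^(1/4) = (49.1)^(1/4) = 2.64710.
T₂ = 2569 × 2.64710 = 6800 K.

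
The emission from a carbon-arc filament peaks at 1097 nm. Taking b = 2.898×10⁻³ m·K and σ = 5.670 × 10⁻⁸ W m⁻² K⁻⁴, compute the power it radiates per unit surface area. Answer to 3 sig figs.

I ≈ 2.76×10⁶ W/m²

Wien's law: T = b/λ_max = 2.898×10⁻³/1.097×10⁻⁶ = 2641.75 K.
Then I = σT⁴ = 5.670×10⁻⁸×(2641.75)⁴ = 2.76×10⁶ W/m².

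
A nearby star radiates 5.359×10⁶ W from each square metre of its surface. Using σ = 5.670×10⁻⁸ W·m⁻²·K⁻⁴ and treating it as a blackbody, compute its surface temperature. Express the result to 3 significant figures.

T ≈ 3.12×10³ K

I = σT⁴, so T = (I/σ)^(1/4) = (5.359×10⁶/(5.670×10⁻⁸))^(1/4) = 3.12×10³ K.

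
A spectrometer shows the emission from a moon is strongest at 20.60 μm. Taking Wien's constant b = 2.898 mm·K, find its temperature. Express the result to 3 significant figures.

T ≈ 141 K

Wien's law gives T = b/λ_max = (2.898×10⁻³ m·K)/(2.060×10⁻⁵ m) = 141 K.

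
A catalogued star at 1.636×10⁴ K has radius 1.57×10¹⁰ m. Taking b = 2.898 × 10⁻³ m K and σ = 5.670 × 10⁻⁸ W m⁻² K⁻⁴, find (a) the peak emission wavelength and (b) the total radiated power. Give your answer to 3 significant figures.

(a) λ_max = b/T = 2.898×10⁻³/1.636×10⁴ = 1.771×10⁻⁷ m = 177 nm.
Surface area A = 4πR² = 4π(1.57×10¹⁰ m)² = 3.09748×10²¹ m².
(b) P = σAT⁴ = 5.670×10⁻⁸×3.09748×10²¹×(1.636×10⁴)⁴ = 1.26×10³¹ W.

λ_max ≈ 177 nm; P ≈ 1.26×10³¹ W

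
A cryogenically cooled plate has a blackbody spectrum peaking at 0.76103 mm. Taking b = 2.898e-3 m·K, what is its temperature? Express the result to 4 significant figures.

Wien's law gives T = b/λ_max = (2.898×10⁻³ m·K)/(7.6103×10⁻⁴ m) = 3.808 K.

T ≈ 3.808 K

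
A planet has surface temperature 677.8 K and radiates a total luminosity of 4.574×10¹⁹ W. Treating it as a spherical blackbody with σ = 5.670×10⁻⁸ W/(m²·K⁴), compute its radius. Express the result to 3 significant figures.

L = 4πR²σT⁴ ⇒ R = √(L/(4πσT⁴)).
σT⁴ = 11967.1 W/m², so R = √(4.574×10¹⁹/(4π×11967.1)) = 1.74×10⁷ m.

R ≈ 1.74×10⁷ m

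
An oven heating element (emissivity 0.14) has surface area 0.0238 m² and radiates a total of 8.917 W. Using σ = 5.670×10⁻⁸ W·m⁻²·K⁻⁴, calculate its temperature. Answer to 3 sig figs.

Area A = 0.0238 m².
P = εσAT⁴ ⇒ T = (P/(εσA))^(1/4) = (8.917/(0.14×5.670×10⁻⁸×0.0238))^(1/4) = 466 K.

T ≈ 466 K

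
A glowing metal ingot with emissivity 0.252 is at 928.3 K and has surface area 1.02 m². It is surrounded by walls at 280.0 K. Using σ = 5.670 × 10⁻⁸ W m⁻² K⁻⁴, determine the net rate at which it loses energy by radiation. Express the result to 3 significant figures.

Net loss ≈ 1.07×10⁴ W

Area A = 1.02 m².
Net radiated power P_net = εσA(T⁴ − T₀⁴) = 0.252×5.670×10⁻⁸×1.02×(928.3⁴ − 280.0⁴).
T⁴ − T₀⁴ = 7.42597×10¹¹ − 6.14656×10⁹ = 7.36450×10¹¹ K⁴, so P_net = 1.07×10⁴ W.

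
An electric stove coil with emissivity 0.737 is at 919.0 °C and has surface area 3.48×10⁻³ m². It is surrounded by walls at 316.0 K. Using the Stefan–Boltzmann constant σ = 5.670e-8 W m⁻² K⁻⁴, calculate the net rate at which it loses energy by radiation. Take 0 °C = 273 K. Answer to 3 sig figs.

T = 919.0 °C + 273 = 1192.0 K.
Area A = 3.48×10⁻³ m².
Net radiated power P_net = εσA(T⁴ − T₀⁴) = 0.737×5.670×10⁻⁸×3.48×10⁻³×(1192.0⁴ − 316.0⁴).
T⁴ − T₀⁴ = 2.01885×10¹² − 9.97122×10⁹ = 2.00888×10¹² K⁴, so P_net = 292 W.

Net loss ≈ 292 W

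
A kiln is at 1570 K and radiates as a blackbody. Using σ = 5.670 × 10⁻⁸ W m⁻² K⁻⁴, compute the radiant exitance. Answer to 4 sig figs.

Stefan–Boltzmann: I = σT⁴ = 5.670×10⁻⁸ × (1570)⁴ = 3.445×10⁵ W/m².

I ≈ 3.445×10⁵ W/m²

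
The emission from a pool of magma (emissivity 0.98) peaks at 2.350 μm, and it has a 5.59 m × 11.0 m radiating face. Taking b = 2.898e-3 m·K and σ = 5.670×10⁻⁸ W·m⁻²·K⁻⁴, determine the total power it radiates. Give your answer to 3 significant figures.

Wien's law: T = b/λ_max = 2.898×10⁻³/2.350×10⁻⁶ = 1233.19 K.
Area A = 5.59 × 11.0 = 61.49 m².
Then P = εσAT⁴ = 0.98×5.670×10⁻⁸×61.49×(1233.19)⁴ = 7.90×10⁶ W.

P ≈ 7.90×10⁶ W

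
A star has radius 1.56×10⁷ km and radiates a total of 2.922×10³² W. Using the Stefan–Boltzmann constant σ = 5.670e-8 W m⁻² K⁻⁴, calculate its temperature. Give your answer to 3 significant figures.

Surface area A = 4πR² = 4π(1.56×10¹⁰ m)² = 3.05815×10²¹ m².
P = σAT⁴ ⇒ T = (P/(σA))^(1/4) = (2.922×10³²/(5.670×10⁻⁸×3.05815×10²¹))^(1/4) = 3.60×10⁴ K.

T ≈ 3.60×10⁴ K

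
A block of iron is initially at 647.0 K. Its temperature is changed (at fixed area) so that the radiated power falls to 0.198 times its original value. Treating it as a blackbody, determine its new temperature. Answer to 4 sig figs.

T₂ ≈ 431.6 K

P ∝ T⁴, so T₂/T₁ = (P₂/P₁)^(1/4) = (0.198)^(1/4) = 0.667062.
T₂ = 647.0 × 0.667062 = 431.6 K.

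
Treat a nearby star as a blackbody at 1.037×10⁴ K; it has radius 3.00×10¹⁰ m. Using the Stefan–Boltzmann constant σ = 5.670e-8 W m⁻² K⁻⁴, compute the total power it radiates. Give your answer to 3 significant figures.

P ≈ 7.42×10³⁰ W

Surface area A = 4πR² = 4π(3.00×10¹⁰ m)² = 1.13097×10²² m².
P = σAT⁴ = 5.670×10⁻⁸ × 1.13097×10²² × (1.037×10⁴)⁴ = 7.42×10³⁰ W.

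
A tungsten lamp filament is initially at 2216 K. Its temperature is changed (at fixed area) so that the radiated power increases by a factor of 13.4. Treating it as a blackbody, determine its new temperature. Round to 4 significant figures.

P ∝ T⁴, so T₂/T₁ = (P₂/P₁)^(1/4) = (13.4)^(1/4) = 1.91327.
T₂ = 2216 × 1.91327 = 4240 K.

T₂ ≈ 4240 K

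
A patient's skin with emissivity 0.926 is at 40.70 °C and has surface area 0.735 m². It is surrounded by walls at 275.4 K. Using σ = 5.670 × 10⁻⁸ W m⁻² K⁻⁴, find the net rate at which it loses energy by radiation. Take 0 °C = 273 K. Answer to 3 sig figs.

T = 40.70 °C + 273 = 313.70 K.
Area A = 0.735 m².
Net radiated power P_net = εσA(T⁴ − T₀⁴) = 0.926×5.670×10⁻⁸×0.735×(313.70⁴ − 275.4⁴).
T⁴ − T₀⁴ = 9.68407×10⁹ − 5.75249×10⁹ = 3.93158×10⁹ K⁴, so P_net = 152 W.

Net loss ≈ 152 W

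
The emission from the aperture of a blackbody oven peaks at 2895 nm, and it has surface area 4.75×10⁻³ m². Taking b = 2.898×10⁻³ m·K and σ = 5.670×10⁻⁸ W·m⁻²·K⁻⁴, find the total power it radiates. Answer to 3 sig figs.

P ≈ 270 W

Wien's law: T = b/λ_max = 2.898×10⁻³/2.895×10⁻⁶ = 1001.04 K.
Area A = 4.75×10⁻³ m².
Then P = σAT⁴ = 5.670×10⁻⁸×4.75×10⁻³×(1001.04)⁴ = 270 W.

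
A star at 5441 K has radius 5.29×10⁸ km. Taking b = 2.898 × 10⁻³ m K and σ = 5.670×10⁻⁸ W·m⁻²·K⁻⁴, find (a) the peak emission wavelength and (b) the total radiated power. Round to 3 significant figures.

(a) λ_max = b/T = 2.898×10⁻³/5441 = 5.326×10⁻⁷ m = 0.533 μm.
Surface area A = 4πR² = 4π(5.29×10¹¹ m)² = 3.51659×10²⁴ m².
(b) P = σAT⁴ = 5.670×10⁻⁸×3.51659×10²⁴×(5441)⁴ = 1.75×10³² W.

λ_max ≈ 0.533 μm; P ≈ 1.75×10³² W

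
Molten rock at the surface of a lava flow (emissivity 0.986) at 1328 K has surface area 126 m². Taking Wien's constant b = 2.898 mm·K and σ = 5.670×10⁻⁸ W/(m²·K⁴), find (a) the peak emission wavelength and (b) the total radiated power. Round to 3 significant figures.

λ_max ≈ 2.18 μm; P ≈ 2.19×10⁷ W

(a) λ_max = b/T = 2.898×10⁻³/1328 = 2.182×10⁻⁶ m = 2.18 μm.
Area A = 126 m².
(b) P = εσAT⁴ = 0.986×5.670×10⁻⁸×126×(1328)⁴ = 2.19×10⁷ W.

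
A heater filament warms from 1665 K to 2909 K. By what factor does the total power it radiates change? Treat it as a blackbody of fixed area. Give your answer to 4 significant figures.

P ∝ T⁴, so P₂/P₁ = (T₂/T₁)⁴ = (2909/1665)⁴ = (1.74715)⁴ = 9.318.

P₂/P₁ ≈ 9.318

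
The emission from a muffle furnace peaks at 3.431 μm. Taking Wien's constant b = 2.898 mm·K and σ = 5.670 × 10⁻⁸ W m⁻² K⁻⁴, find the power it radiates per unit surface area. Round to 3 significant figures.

Wien's law: T = b/λ_max = 2.898×10⁻³/3.431×10⁻⁶ = 844.652 K.
Then I = σT⁴ = 5.670×10⁻⁸×(844.652)⁴ = 2.89×10⁴ W/m².

I ≈ 2.89×10⁴ W/m²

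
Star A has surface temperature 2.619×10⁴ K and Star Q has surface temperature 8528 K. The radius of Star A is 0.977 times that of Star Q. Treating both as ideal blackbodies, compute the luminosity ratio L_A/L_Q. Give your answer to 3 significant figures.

L ∝ R²T⁴, so L_A/L_Q = (R_A/R_Q)²(T_A/T_Q)⁴ = (0.977)² × (2.619×10⁴/8528)⁴ = 0.954529 × 88.9515 = 84.9.

L_A/L_Q ≈ 84.9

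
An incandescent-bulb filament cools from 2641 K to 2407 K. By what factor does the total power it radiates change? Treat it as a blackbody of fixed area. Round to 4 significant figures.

P₂/P₁ ≈ 0.6900

P ∝ T⁴, so P₂/P₁ = (T₂/T₁)⁴ = (2407/2641)⁴ = (0.911397)⁴ = 0.6900.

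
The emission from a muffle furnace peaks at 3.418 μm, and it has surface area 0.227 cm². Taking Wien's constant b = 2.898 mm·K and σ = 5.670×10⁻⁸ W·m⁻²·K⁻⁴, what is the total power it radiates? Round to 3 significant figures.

P ≈ 0.665 W

Wien's law: T = b/λ_max = 2.898×10⁻³/3.418×10⁻⁶ = 847.864 K.
Area A = 0.227 cm² = 2.27×10⁻⁵ m².
Then P = σAT⁴ = 5.670×10⁻⁸×2.27×10⁻⁵×(847.864)⁴ = 0.665 W.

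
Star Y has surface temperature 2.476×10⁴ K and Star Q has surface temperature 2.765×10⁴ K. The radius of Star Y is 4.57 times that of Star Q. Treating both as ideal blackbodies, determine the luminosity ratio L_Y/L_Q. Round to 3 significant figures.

L ∝ R²T⁴, so L_Y/L_Q = (R_Y/R_Q)²(T_Y/T_Q)⁴ = (4.57)² × (2.476×10⁴/2.765×10⁴)⁴ = 20.8849 × 0.643016 = 13.4.

L_Y/L_Q ≈ 13.4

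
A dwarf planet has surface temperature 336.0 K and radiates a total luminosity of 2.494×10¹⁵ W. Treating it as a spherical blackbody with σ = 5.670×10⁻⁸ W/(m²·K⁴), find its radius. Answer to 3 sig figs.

L = 4πR²σT⁴ ⇒ R = √(L/(4πσT⁴)).
σT⁴ = 722.670 W/m², so R = √(2.494×10¹⁵/(4π×722.670)) = 5.24×10⁵ m.

R ≈ 5.24×10⁵ m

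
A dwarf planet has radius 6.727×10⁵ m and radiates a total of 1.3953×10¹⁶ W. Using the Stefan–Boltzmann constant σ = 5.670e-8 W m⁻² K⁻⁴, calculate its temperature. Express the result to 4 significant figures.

T ≈ 456.1 K

Surface area A = 4πR² = 4π(6.727×10⁵ m)² = 5.68660×10¹² m².
P = σAT⁴ ⇒ T = (P/(σA))^(1/4) = (1.3953×10¹⁶/(5.670×10⁻⁸×5.68660×10¹²))^(1/4) = 456.1 K.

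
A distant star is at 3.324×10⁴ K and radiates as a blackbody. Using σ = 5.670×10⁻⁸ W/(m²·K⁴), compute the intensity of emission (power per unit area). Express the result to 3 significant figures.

Stefan–Boltzmann: I = σT⁴ = 5.670×10⁻⁸ × (3.324×10⁴)⁴ = 6.92×10¹⁰ W/m².

I ≈ 6.92×10¹⁰ W/m²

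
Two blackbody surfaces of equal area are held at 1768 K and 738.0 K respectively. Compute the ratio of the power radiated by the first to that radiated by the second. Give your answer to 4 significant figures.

With equal areas, P₁/P₂ = (T₁/T₂)⁴ = (1768/738.0)⁴ = 32.94.

P₁/P₂ ≈ 32.94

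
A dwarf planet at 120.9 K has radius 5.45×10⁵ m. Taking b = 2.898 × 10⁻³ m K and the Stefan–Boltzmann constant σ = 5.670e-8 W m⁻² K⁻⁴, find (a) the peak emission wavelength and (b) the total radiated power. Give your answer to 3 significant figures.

(a) λ_max = b/T = 2.898×10⁻³/120.9 = 2.397×10⁻⁵ m = 24.0 μm.
Surface area A = 4πR² = 4π(5.45×10⁵ m)² = 3.73253×10¹² m².
(b) P = σAT⁴ = 5.670×10⁻⁸×3.73253×10¹²×(120.9)⁴ = 4.52×10¹³ W.

λ_max ≈ 24.0 μm; P ≈ 4.52×10¹³ W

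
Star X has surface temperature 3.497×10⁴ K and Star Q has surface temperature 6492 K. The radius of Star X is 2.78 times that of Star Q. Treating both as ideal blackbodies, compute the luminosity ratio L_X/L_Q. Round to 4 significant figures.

L ∝ R²T⁴, so L_X/L_Q = (R_X/R_Q)²(T_X/T_Q)⁴ = (2.78)² × (3.497×10⁴/6492)⁴ = 7.7284 × 841.915 = 6507.

L_X/L_Q ≈ 6507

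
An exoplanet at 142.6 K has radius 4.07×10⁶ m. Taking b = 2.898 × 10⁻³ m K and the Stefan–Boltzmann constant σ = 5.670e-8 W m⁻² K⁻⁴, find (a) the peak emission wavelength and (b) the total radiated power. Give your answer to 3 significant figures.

λ_max ≈ 20.3 μm; P ≈ 4.88×10¹⁵ W

(a) λ_max = b/T = 2.898×10⁻³/142.6 = 2.032×10⁻⁵ m = 20.3 μm.
Surface area A = 4πR² = 4π(4.07×10⁶ m)² = 2.08161×10¹⁴ m².
(b) P = σAT⁴ = 5.670×10⁻⁸×2.08161×10¹⁴×(142.6)⁴ = 4.88×10¹⁵ W.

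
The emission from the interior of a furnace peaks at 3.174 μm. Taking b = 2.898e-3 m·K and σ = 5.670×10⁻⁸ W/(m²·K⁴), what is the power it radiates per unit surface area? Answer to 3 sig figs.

I ≈ 3.94×10⁴ W/m²

Wien's law: T = b/λ_max = 2.898×10⁻³/3.174×10⁻⁶ = 913.043 K.
Then I = σT⁴ = 5.670×10⁻⁸×(913.043)⁴ = 3.94×10⁴ W/m².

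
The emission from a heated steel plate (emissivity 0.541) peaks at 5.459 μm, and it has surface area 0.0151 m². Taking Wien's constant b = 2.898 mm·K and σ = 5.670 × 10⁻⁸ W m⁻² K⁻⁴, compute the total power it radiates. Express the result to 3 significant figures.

P ≈ 36.8 W

Wien's law: T = b/λ_max = 2.898×10⁻³/5.459×10⁻⁶ = 530.866 K.
Area A = 0.0151 m².
Then P = εσAT⁴ = 0.541×5.670×10⁻⁸×0.0151×(530.866)⁴ = 36.8 W.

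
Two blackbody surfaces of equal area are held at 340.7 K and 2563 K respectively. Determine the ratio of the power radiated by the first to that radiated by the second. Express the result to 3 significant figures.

With equal areas, P₁/P₂ = (T₁/T₂)⁴ = (340.7/2563)⁴ = 3.12×10⁻⁴.

P₁/P₂ ≈ 3.12×10⁻⁴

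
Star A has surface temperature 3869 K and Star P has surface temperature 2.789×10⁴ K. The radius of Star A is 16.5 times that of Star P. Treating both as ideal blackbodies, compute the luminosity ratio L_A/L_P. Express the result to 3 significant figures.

L_A/L_P ≈ 0.101

L ∝ R²T⁴, so L_A/L_P = (R_A/R_P)²(T_A/T_P)⁴ = (16.5)² × (3869/2.789×10⁴)⁴ = 272.25 × 3.70340×10⁻⁴ = 0.101.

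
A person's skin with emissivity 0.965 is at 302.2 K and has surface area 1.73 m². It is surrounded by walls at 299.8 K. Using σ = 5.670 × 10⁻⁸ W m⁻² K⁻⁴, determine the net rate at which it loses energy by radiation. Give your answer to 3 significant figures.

Net loss ≈ 24.8 W

Area A = 1.73 m².
Net radiated power P_net = εσA(T⁴ − T₀⁴) = 0.965×5.670×10⁻⁸×1.73×(302.2⁴ − 299.8⁴).
T⁴ − T₀⁴ = 8.34023×10⁹ − 8.07842×10⁹ = 2.61810×10⁸ K⁴, so P_net = 24.8 W.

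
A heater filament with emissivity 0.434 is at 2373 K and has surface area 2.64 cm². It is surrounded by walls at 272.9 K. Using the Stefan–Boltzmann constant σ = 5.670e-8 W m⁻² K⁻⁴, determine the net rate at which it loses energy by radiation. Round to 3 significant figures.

Net loss ≈ 206 W

Area A = 2.64 cm² = 2.64×10⁻⁴ m².
Net radiated power P_net = εσA(T⁴ − T₀⁴) = 0.434×5.670×10⁻⁸×2.64×10⁻⁴×(2373⁴ − 272.9⁴).
T⁴ − T₀⁴ = 3.17096×10¹³ − 5.54644×10⁹ = 3.17041×10¹³ K⁴, so P_net = 206 W.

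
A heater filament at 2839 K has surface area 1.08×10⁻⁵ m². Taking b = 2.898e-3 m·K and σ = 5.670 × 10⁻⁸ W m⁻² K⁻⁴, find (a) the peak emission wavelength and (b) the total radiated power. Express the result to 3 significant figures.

(a) λ_max = b/T = 2.898×10⁻³/2839 = 1.021×10⁻⁶ m = 1.02 μm.
Area A = 1.08×10⁻⁵ m².
(b) P = σAT⁴ = 5.670×10⁻⁸×1.08×10⁻⁵×(2839)⁴ = 39.8 W.

λ_max ≈ 1.02 μm; P ≈ 39.8 W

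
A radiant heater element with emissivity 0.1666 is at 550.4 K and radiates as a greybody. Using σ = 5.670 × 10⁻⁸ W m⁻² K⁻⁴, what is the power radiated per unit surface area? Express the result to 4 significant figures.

Stefan–Boltzmann: I = εσT⁴ = 0.1666 × 5.670×10⁻⁸ × (550.4)⁴ = 866.9 W/m².

I ≈ 866.9 W/m²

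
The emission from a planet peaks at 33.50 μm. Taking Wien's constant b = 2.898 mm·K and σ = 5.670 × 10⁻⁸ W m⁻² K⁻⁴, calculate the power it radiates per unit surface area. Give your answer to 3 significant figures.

I ≈ 3.18 W/m²

Wien's law: T = b/λ_max = 2.898×10⁻³/3.350×10⁻⁵ = 86.5075 K.
Then I = σT⁴ = 5.670×10⁻⁸×(86.5075)⁴ = 3.18 W/m².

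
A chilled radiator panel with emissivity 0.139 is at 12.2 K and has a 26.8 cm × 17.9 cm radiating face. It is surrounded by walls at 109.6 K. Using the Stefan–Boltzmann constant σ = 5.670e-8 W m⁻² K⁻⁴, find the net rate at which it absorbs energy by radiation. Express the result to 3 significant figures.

Net gain ≈ 0.0545 W

Area A = 0.268 × 0.179 = 0.047972 m².
Net radiated power P_net = εσA(T⁴ − T₀⁴) = 0.139×5.670×10⁻⁸×0.047972×(12.2⁴ − 109.6⁴).
T⁴ − T₀⁴ = 22153.3 − 1.44292×10⁸ = -1.44270×10⁸ K⁴, so P_net = -0.0545 W — negative, meaning a net gain of 0.0545 W.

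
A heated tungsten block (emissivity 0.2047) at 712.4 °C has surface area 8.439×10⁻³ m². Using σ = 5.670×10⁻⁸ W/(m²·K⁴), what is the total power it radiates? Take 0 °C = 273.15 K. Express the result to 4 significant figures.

T = 712.4 °C + 273.15 = 985.55 K.
Area A = 8.439×10⁻³ m².
P = εσAT⁴ = 0.2047 × 5.670×10⁻⁸ × 8.439×10⁻³ × (985.55)⁴ = 92.41 W.

P ≈ 92.41 W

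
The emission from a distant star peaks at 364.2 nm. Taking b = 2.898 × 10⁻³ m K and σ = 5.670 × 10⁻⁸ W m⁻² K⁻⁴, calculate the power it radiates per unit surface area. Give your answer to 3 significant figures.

Wien's law: T = b/λ_max = 2.898×10⁻³/3.642×10⁻⁷ = 7957.17 K.
Then I = σT⁴ = 5.670×10⁻⁸×(7957.17)⁴ = 2.27×10⁸ W/m².

I ≈ 2.27×10⁸ W/m²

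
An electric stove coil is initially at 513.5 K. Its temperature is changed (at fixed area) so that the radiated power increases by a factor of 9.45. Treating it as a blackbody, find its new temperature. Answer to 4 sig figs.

P ∝ T⁴, so T₂/T₁ = (P₂/P₁)^(1/4) = (9.45)^(1/4) = 1.75331.
T₂ = 513.5 × 1.75331 = 900.3 K.

T₂ ≈ 900.3 K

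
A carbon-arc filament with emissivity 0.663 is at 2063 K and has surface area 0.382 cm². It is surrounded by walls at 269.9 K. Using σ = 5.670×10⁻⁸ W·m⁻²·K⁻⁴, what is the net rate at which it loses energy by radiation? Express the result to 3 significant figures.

Net loss ≈ 26.0 W

Area A = 0.382 cm² = 3.82×10⁻⁵ m².
Net radiated power P_net = εσA(T⁴ − T₀⁴) = 0.663×5.670×10⁻⁸×3.82×10⁻⁵×(2063⁴ − 269.9⁴).
T⁴ − T₀⁴ = 1.81133×10¹³ − 5.30654×10⁹ = 1.81080×10¹³ K⁴, so P_net = 26.0 W.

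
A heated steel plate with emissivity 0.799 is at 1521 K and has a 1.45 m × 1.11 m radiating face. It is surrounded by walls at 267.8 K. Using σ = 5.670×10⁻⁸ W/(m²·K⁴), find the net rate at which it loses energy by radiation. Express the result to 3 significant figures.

Net loss ≈ 3.90×10⁵ W

Area A = 1.45 × 1.11 = 1.6095 m².
Net radiated power P_net = εσA(T⁴ − T₀⁴) = 0.799×5.670×10⁻⁸×1.6095×(1521⁴ − 267.8⁴).
T⁴ − T₀⁴ = 5.35201×10¹² − 5.14331×10⁹ = 5.34687×10¹² K⁴, so P_net = 3.90×10⁵ W.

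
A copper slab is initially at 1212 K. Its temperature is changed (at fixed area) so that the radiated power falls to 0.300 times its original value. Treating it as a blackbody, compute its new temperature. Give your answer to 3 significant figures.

P ∝ T⁴, so T₂/T₁ = (P₂/P₁)^(1/4) = (0.300)^(1/4) = 0.740083.
T₂ = 1212 × 0.740083 = 897 K.

T₂ ≈ 897 K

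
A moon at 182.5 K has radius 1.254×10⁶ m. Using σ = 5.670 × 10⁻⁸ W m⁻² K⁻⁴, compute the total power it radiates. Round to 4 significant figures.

P ≈ 1.243×10¹⁵ W

Surface area A = 4πR² = 4π(1.254×10⁶ m)² = 1.97608×10¹³ m².
P = σAT⁴ = 5.670×10⁻⁸ × 1.97608×10¹³ × (182.5)⁴ = 1.243×10¹⁵ W.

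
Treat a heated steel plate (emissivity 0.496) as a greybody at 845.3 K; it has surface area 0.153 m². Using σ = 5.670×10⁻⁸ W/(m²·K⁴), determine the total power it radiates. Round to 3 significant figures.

Area A = 0.153 m².
P = εσAT⁴ = 0.496 × 5.670×10⁻⁸ × 0.153 × (845.3)⁴ = 2.20×10³ W.

P ≈ 2.20×10³ W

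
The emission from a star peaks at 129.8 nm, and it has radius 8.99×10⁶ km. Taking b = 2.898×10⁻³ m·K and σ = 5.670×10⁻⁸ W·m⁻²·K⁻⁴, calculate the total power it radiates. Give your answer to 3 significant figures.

Wien's law: T = b/λ_max = 2.898×10⁻³/1.298×10⁻⁷ = 22326.7 K.
Surface area A = 4πR² = 4π(8.99×10⁹ m)² = 1.01562×10²¹ m².
Then P = σAT⁴ = 5.670×10⁻⁸×1.01562×10²¹×(22326.7)⁴ = 1.43×10³¹ W.

P ≈ 1.43×10³¹ W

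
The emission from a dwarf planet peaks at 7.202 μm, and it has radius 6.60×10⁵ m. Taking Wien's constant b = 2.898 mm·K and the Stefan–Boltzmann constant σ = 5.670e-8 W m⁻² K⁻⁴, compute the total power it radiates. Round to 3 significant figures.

P ≈ 8.14×10¹⁵ W

Wien's law: T = b/λ_max = 2.898×10⁻³/7.202×10⁻⁶ = 402.388 K.
Surface area A = 4πR² = 4π(6.60×10⁵ m)² = 5.47391×10¹² m².
Then P = σAT⁴ = 5.670×10⁻⁸×5.47391×10¹²×(402.388)⁴ = 8.14×10¹⁵ W.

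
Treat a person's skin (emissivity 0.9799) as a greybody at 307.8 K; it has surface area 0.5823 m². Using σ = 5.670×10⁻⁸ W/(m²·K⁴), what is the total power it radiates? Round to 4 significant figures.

Area A = 0.5823 m².
P = εσAT⁴ = 0.9799 × 5.670×10⁻⁸ × 0.5823 × (307.8)⁴ = 290.4 W.

P ≈ 290.4 W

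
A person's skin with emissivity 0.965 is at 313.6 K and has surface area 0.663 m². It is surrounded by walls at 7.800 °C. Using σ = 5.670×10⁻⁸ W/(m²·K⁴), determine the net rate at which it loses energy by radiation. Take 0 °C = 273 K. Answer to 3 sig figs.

Net loss ≈ 125 W

Surroundings: T = 7.800 °C + 273 = 280.800 K.
Area A = 0.663 m².
Net radiated power P_net = εσA(T⁴ − T₀⁴) = 0.965×5.670×10⁻⁸×0.663×(313.6⁴ − 280.800⁴).
T⁴ − T₀⁴ = 9.67173×10⁹ − 6.21711×10⁹ = 3.45462×10⁹ K⁴, so P_net = 125 W.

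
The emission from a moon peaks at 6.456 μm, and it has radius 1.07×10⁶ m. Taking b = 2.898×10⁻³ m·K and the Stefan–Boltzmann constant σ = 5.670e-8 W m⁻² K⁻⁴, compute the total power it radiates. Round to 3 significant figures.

Wien's law: T = b/λ_max = 2.898×10⁻³/6.456×10⁻⁶ = 448.885 K.
Surface area A = 4πR² = 4π(1.07×10⁶ m)² = 1.43872×10¹³ m².
Then P = σAT⁴ = 5.670×10⁻⁸×1.43872×10¹³×(448.885)⁴ = 3.31×10¹⁶ W.

P ≈ 3.31×10¹⁶ W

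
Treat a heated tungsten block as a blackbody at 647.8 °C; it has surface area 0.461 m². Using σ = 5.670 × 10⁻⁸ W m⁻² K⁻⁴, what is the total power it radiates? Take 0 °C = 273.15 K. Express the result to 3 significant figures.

P ≈ 1.88×10⁴ W

T = 647.8 °C + 273.15 = 920.95 K.
Area A = 0.461 m².
P = σAT⁴ = 5.670×10⁻⁸ × 0.461 × (920.95)⁴ = 1.88×10⁴ W.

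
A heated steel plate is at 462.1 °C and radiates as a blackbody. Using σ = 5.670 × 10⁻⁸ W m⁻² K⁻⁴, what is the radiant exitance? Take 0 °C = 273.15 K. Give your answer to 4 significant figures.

I ≈ 1.657×10⁴ W/m²

T = 462.1 °C + 273.15 = 735.25 K.
Stefan–Boltzmann: I = σT⁴ = 5.670×10⁻⁸ × (735.25)⁴ = 1.657×10⁴ W/m².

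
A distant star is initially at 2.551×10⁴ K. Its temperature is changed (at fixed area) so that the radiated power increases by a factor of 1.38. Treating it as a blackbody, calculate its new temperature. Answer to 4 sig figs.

P ∝ T⁴, so T₂/T₁ = (P₂/P₁)^(1/4) = (1.38)^(1/4) = 1.08385.
T₂ = 2.551×10⁴ × 1.08385 = 2.765×10⁴ K.

T₂ ≈ 2.765×10⁴ K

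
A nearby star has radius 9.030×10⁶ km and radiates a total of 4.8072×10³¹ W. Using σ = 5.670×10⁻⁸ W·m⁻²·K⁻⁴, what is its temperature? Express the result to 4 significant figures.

T ≈ 3.016×10⁴ K

Surface area A = 4πR² = 4π(9.030×10⁹ m)² = 1.02467×10²¹ m².
P = σAT⁴ ⇒ T = (P/(σA))^(1/4) = (4.8072×10³¹/(5.670×10⁻⁸×1.02467×10²¹))^(1/4) = 3.016×10⁴ K.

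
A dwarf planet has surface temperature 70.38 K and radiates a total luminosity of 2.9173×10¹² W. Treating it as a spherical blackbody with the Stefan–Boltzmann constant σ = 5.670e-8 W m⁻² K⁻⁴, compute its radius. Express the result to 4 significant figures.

R ≈ 4.085×10⁵ m

L = 4πR²σT⁴ ⇒ R = √(L/(4πσT⁴)).
σT⁴ = 1.39117 W/m², so R = √(2.9173×10¹²/(4π×1.39117)) = 4.085×10⁵ m.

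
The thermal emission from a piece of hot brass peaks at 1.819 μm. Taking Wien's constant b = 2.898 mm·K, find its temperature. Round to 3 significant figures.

T ≈ 1.59×10³ K

Wien's law gives T = b/λ_max = (2.898×10⁻³ m·K)/(1.819×10⁻⁶ m) = 1.59×10³ K.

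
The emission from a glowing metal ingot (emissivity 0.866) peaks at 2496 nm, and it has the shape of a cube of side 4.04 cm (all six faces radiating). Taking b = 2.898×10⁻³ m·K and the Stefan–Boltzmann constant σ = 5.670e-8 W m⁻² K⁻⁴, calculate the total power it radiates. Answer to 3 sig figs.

P ≈ 874 W

Wien's law: T = b/λ_max = 2.898×10⁻³/2.496×10⁻⁶ = 1161.06 K.
Area A = 6s² = 6×(0.0404 m)² = 9.79296×10⁻³ m².
Then P = εσAT⁴ = 0.866×5.670×10⁻⁸×9.79296×10⁻³×(1161.06)⁴ = 874 W.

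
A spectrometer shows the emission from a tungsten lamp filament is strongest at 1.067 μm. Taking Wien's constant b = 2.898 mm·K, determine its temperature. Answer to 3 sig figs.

T ≈ 2.72×10³ K

Wien's law gives T = b/λ_max = (2.898×10⁻³ m·K)/(1.067×10⁻⁶ m) = 2.72×10³ K.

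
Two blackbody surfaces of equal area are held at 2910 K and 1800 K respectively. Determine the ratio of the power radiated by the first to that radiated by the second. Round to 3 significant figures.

With equal areas, P₁/P₂ = (T₁/T₂)⁴ = (2910/1800)⁴ = 6.83.

P₁/P₂ ≈ 6.83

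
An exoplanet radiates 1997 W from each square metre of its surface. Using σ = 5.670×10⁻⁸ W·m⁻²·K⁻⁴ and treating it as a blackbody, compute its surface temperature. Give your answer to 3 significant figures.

T ≈ 433 K

I = σT⁴, so T = (I/σ)^(1/4) = (1997/(5.670×10⁻⁸))^(1/4) = 433 K.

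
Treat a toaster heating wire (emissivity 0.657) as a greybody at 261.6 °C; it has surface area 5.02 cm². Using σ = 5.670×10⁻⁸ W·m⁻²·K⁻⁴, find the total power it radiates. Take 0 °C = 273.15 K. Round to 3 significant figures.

P ≈ 1.53 W

T = 261.6 °C + 273.15 = 534.75 K.
Area A = 5.02 cm² = 5.02×10⁻⁴ m².
P = εσAT⁴ = 0.657 × 5.670×10⁻⁸ × 5.02×10⁻⁴ × (534.75)⁴ = 1.53 W.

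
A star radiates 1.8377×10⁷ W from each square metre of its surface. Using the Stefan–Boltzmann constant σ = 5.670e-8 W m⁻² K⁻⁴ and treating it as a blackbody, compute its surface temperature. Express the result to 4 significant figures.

T ≈ 4243 K

I = σT⁴, so T = (I/σ)^(1/4) = (1.8377×10⁷/(5.670×10⁻⁸))^(1/4) = 4243 K.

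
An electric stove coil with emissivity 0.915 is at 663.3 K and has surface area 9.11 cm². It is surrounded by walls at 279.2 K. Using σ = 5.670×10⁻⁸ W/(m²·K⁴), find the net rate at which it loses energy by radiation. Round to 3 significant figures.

Net loss ≈ 8.86 W

Area A = 9.11 cm² = 9.11×10⁻⁴ m².
Net radiated power P_net = εσA(T⁴ − T₀⁴) = 0.915×5.670×10⁻⁸×9.11×10⁻⁴×(663.3⁴ − 279.2⁴).
T⁴ − T₀⁴ = 1.93571×10¹¹ − 6.07661×10⁹ = 1.87494×10¹¹ K⁴, so P_net = 8.86 W.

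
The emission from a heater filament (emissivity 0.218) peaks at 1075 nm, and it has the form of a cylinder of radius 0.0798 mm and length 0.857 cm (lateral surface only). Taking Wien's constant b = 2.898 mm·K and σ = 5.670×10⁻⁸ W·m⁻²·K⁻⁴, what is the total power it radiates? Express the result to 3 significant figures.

P ≈ 2.81 W

Wien's law: T = b/λ_max = 2.898×10⁻³/1.075×10⁻⁶ = 2695.81 K.
Lateral area A = 2πrL = 2π×7.98×10⁻⁵×8.57×10⁻³ = 4.29698×10⁻⁶ m².
Then P = εσAT⁴ = 0.218×5.670×10⁻⁸×4.29698×10⁻⁶×(2695.81)⁴ = 2.81 W.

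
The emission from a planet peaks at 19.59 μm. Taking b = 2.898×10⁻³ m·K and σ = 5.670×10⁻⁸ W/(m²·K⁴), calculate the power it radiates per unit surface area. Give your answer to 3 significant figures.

I ≈ 27.2 W/m²

Wien's law: T = b/λ_max = 2.898×10⁻³/1.959×10⁻⁵ = 147.933 K.
Then I = σT⁴ = 5.670×10⁻⁸×(147.933)⁴ = 27.2 W/m².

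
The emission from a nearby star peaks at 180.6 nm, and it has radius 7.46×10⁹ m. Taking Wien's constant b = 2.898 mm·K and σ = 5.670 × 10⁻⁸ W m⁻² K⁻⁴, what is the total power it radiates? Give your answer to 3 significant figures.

Wien's law: T = b/λ_max = 2.898×10⁻³/1.806×10⁻⁷ = 16046.5 K.
Surface area A = 4πR² = 4π(7.46×10⁹ m)² = 6.99339×10²⁰ m².
Then P = σAT⁴ = 5.670×10⁻⁸×6.99339×10²⁰×(16046.5)⁴ = 2.63×10³⁰ W.

P ≈ 2.63×10³⁰ W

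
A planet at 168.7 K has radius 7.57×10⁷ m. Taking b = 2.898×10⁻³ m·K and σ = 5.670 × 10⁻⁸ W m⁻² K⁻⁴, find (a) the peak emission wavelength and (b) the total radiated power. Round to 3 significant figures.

(a) λ_max = b/T = 2.898×10⁻³/168.7 = 1.718×10⁻⁵ m = 17.2 μm.
Surface area A = 4πR² = 4π(7.57×10⁷ m)² = 7.20115×10¹⁶ m².
(b) P = σAT⁴ = 5.670×10⁻⁸×7.20115×10¹⁶×(168.7)⁴ = 3.31×10¹⁸ W.

λ_max ≈ 17.2 μm; P ≈ 3.31×10¹⁸ W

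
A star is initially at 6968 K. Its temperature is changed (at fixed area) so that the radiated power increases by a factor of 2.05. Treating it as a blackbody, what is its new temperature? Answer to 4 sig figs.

T₂ ≈ 8338 K

P ∝ T⁴, so T₂/T₁ = (P₂/P₁)^(1/4) = (2.05)^(1/4) = 1.19657.
T₂ = 6968 × 1.19657 = 8338 K.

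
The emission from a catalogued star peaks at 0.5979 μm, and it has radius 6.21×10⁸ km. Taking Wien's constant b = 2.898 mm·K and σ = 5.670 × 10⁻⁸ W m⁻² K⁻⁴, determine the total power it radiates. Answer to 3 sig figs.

P ≈ 1.52×10³² W

Wien's law: T = b/λ_max = 2.898×10⁻³/5.979×10⁻⁷ = 4846.96 K.
Surface area A = 4πR² = 4π(6.21×10¹¹ m)² = 4.84611×10²⁴ m².
Then P = σAT⁴ = 5.670×10⁻⁸×4.84611×10²⁴×(4846.96)⁴ = 1.52×10³² W.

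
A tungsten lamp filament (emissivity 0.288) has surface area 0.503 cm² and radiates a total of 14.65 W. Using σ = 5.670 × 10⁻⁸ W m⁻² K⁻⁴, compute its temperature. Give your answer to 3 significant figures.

T ≈ 2.06×10³ K

Area A = 0.503 cm² = 5.03×10⁻⁵ m².
P = εσAT⁴ ⇒ T = (P/(εσA))^(1/4) = (14.65/(0.288×5.670×10⁻⁸×5.03×10⁻⁵))^(1/4) = 2.06×10³ K.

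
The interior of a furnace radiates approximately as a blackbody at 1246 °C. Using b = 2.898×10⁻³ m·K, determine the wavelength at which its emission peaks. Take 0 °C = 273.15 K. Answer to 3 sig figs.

T = 1246 °C + 273.15 = 1519.15 K.
Wien's displacement law: λ_max = b/T = (2.898×10⁻³ m·K)/(1519.15 K) = 1.908×10⁻⁶ m.
That is 1.91×10³ nm, in the infrared range.

λ_max ≈ 1.91×10³ nm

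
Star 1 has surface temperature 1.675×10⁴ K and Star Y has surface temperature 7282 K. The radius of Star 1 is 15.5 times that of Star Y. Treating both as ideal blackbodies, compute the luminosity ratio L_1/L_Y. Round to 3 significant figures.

L ∝ R²T⁴, so L_1/L_Y = (R_1/R_Y)²(T_1/T_Y)⁴ = (15.5)² × (1.675×10⁴/7282)⁴ = 240.25 × 27.9935 = 6.73×10³.

L_1/L_Y ≈ 6.73×10³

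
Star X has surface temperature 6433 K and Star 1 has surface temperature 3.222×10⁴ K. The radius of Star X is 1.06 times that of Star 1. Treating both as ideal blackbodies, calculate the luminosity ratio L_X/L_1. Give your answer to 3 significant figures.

L ∝ R²T⁴, so L_X/L_1 = (R_X/R_1)²(T_X/T_1)⁴ = (1.06)² × (6433/3.222×10⁴)⁴ = 1.1236 × 1.58910×10⁻³ = 1.79×10⁻³.

L_X/L_1 ≈ 1.79×10⁻³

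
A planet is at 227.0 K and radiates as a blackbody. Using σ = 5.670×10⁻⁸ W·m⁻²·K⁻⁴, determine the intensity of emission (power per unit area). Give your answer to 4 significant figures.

I ≈ 150.6 W/m²

Stefan–Boltzmann: I = σT⁴ = 5.670×10⁻⁸ × (227.0)⁴ = 150.6 W/m².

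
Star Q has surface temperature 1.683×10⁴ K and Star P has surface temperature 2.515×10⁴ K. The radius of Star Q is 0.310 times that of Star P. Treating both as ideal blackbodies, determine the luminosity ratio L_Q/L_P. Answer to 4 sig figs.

L ∝ R²T⁴, so L_Q/L_P = (R_Q/R_P)²(T_Q/T_P)⁴ = (0.310)² × (1.683×10⁴/2.515×10⁴)⁴ = 0.0961 × 0.200532 = 0.01927.

L_Q/L_P ≈ 0.01927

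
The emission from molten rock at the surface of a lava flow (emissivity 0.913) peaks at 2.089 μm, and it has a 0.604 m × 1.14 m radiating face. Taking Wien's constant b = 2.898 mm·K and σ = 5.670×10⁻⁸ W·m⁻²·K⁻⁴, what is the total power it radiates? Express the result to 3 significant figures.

Wien's law: T = b/λ_max = 2.898×10⁻³/2.089×10⁻⁶ = 1387.27 K.
Area A = 0.604 × 1.14 = 0.68856 m².
Then P = εσAT⁴ = 0.913×5.670×10⁻⁸×0.68856×(1387.27)⁴ = 1.32×10⁵ W.

P ≈ 1.32×10⁵ W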